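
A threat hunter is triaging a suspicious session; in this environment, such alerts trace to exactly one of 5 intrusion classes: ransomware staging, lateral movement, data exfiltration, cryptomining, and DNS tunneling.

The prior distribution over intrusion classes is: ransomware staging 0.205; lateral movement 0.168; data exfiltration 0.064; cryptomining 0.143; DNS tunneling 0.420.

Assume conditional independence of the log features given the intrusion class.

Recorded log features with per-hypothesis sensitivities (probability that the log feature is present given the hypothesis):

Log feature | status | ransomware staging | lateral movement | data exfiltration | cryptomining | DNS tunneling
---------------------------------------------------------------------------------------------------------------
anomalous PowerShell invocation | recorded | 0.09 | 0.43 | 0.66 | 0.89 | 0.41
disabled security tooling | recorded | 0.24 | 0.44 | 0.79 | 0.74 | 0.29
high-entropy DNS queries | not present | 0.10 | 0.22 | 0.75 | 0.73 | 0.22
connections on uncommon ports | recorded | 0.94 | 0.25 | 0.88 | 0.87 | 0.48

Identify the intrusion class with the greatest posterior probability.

For each hypothesis, the unnormalized posterior weight is prior × product of the log feature likelihoods (using 1 − P(present | H) for each absent log feature):
  ransomware staging: 0.205 × 0.09 × 0.24 × (1 − 0.10) × 0.94 = 0.0037461
  lateral movement: 0.168 × 0.43 × 0.44 × (1 − 0.22) × 0.25 = 0.0061982
  data exfiltration: 0.064 × 0.66 × 0.79 × (1 − 0.75) × 0.88 = 0.0073413
  cryptomining: 0.143 × 0.89 × 0.74 × (1 − 0.73) × 0.87 = 0.022123
  DNS tunneling: 0.420 × 0.41 × 0.29 × (1 − 0.22) × 0.48 = 0.018697
The unnormalized weights sum to 0.058105.
P(ransomware staging | evidence) ≈ 0.0037461 / 0.058105 ≈ 0.064
P(lateral movement | evidence) ≈ 0.0061982 / 0.058105 ≈ 0.107
P(data exfiltration | evidence) ≈ 0.0073413 / 0.058105 ≈ 0.126
P(cryptomining | evidence) ≈ 0.022123 / 0.058105 ≈ 0.381
P(DNS tunneling | evidence) ≈ 0.018697 / 0.058105 ≈ 0.322
The largest is 0.381, so cryptomining is most probable.

cryptomining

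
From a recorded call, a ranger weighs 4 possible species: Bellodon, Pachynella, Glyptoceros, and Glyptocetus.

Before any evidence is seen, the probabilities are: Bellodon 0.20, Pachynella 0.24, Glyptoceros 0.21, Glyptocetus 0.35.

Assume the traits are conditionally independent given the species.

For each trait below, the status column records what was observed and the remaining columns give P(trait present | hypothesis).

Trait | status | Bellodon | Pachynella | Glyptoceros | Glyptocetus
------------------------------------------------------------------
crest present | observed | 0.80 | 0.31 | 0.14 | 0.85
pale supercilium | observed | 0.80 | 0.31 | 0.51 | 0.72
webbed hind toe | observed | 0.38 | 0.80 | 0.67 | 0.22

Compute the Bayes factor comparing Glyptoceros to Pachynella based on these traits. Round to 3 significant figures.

0.622

The Bayes factor is the ratio of the joint likelihoods of the trait pattern under the two hypotheses.
  Glyptoceros: 0.14 × 0.51 × 0.67 = 0.047838
  Pachynella: 0.31 × 0.31 × 0.80 = 0.07688
Bayes factor = 0.047838 / 0.07688 ≈ 0.622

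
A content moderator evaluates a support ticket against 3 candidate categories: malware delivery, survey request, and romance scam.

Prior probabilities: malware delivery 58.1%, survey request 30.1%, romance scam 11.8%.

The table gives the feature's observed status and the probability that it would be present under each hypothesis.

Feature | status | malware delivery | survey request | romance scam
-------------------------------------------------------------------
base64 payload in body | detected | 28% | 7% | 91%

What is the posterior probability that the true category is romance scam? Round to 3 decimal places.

0.369

By Bayes' rule, the unnormalized weight for each hypothesis is prior × likelihood:
  malware delivery: 0.581 × 0.28 = 0.16268
  survey request: 0.301 × 0.07 = 0.02107
  romance scam: 0.118 × 0.91 = 0.10738
Marginal likelihood of the evidence = 0.29113.
P(romance scam | evidence) = 0.10738 / 0.29113 ≈ 0.369.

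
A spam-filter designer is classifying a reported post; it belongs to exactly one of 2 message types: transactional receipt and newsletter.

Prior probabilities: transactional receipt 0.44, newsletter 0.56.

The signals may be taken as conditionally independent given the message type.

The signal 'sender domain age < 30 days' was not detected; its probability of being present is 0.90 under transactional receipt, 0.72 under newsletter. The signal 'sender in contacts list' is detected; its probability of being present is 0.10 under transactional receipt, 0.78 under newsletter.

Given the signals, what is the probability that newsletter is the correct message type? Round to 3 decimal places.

Multiply each prior by the joint likelihood of the signal pattern (using 1 − P(present | H) for each absent signal):
  transactional receipt: 0.44 × (1 − 0.90) × 0.10 = 0.0044
  newsletter: 0.56 × (1 − 0.72) × 0.78 = 0.1223
The unnormalized weights sum to 0.1267.
P(newsletter | evidence) = 0.1223 / 0.1267 ≈ 0.965.

0.965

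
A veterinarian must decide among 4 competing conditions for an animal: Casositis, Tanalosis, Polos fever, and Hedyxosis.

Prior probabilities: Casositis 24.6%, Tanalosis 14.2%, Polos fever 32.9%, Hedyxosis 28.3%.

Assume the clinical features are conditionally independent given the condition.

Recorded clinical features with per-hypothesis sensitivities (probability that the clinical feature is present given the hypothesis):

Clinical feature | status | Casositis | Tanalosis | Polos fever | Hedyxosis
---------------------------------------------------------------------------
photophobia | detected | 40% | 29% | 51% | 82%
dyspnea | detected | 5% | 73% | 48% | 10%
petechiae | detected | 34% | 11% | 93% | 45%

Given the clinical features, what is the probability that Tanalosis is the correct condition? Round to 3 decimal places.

0.037

By Bayes' rule with conditional independence, the unnormalized weight for each hypothesis is prior × ∏ likelihoods:
  Casositis: 0.246 × 0.40 × 0.05 × 0.34 = 0.0016728
  Tanalosis: 0.142 × 0.29 × 0.73 × 0.11 = 0.0033068
  Polos fever: 0.329 × 0.51 × 0.48 × 0.93 = 0.074901
  Hedyxosis: 0.283 × 0.82 × 0.10 × 0.45 = 0.010443
The unnormalized weights sum to 0.090324.
P(Tanalosis | evidence) = 0.0033068 / 0.090324 ≈ 0.037.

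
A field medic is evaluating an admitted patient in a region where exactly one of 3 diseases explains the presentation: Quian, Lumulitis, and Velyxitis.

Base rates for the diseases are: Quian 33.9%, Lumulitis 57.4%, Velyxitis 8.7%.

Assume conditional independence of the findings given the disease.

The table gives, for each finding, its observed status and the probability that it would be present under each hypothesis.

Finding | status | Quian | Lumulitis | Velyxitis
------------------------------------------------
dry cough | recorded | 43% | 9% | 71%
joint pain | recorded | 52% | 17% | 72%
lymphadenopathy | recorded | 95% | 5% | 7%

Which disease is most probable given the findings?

Multiply each prior by the joint likelihood of the evidence pattern:
  Quian: 0.339 × 0.43 × 0.52 × 0.95 = 0.07201
  Lumulitis: 0.574 × 0.09 × 0.17 × 0.05 = 0.00043911
  Velyxitis: 0.087 × 0.71 × 0.72 × 0.07 = 0.0031132
Marginal likelihood of the evidence = 0.075563.
P(Quian | evidence) ≈ 0.07201 / 0.075563 ≈ 0.953
P(Lumulitis | evidence) ≈ 0.00043911 / 0.075563 ≈ 0.006
P(Velyxitis | evidence) ≈ 0.0031132 / 0.075563 ≈ 0.041
The largest is 0.953, so Quian is most probable.

Quian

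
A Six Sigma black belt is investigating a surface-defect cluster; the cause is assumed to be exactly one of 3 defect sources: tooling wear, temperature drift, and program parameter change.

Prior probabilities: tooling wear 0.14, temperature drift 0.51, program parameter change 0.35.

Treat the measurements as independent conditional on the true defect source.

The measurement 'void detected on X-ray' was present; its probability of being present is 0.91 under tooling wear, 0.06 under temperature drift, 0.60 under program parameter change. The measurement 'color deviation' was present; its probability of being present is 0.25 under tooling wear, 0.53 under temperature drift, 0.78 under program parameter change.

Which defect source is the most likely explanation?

By Bayes' rule with conditional independence, the unnormalized weight for each hypothesis is prior × ∏ likelihoods:
  tooling wear: 0.14 × 0.91 × 0.25 = 0.03185
  temperature drift: 0.51 × 0.06 × 0.53 = 0.016218
  program parameter change: 0.35 × 0.60 × 0.78 = 0.1638
Normalizing constant Z = 0.03185 + 0.016218 + 0.1638 = 0.21187.
P(tooling wear | evidence) ≈ 0.03185 / 0.21187 ≈ 0.150
P(temperature drift | evidence) ≈ 0.016218 / 0.21187 ≈ 0.077
P(program parameter change | evidence) ≈ 0.1638 / 0.21187 ≈ 0.773
The largest is 0.773, so program parameter change is most probable.

program parameter change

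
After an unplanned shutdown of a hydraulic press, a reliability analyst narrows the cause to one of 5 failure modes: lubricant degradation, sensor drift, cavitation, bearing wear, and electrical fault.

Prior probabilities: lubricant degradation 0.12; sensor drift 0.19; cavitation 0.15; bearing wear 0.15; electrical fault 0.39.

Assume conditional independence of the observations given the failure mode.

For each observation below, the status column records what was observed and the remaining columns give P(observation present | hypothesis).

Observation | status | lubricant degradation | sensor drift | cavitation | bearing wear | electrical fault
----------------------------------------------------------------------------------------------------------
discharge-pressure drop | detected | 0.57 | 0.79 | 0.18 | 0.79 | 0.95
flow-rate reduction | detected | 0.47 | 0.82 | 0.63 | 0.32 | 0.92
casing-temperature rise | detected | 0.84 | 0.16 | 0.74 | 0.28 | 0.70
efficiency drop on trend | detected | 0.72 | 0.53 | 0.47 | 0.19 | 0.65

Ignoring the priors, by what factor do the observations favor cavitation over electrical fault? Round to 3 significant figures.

Joint likelihood of the evidence pattern under each hypothesis:
  cavitation: 0.18 × 0.63 × 0.74 × 0.47 = 0.039441
  electrical fault: 0.95 × 0.92 × 0.70 × 0.65 = 0.39767
Bayes factor = 0.039441 / 0.39767 ≈ 0.0992

0.0992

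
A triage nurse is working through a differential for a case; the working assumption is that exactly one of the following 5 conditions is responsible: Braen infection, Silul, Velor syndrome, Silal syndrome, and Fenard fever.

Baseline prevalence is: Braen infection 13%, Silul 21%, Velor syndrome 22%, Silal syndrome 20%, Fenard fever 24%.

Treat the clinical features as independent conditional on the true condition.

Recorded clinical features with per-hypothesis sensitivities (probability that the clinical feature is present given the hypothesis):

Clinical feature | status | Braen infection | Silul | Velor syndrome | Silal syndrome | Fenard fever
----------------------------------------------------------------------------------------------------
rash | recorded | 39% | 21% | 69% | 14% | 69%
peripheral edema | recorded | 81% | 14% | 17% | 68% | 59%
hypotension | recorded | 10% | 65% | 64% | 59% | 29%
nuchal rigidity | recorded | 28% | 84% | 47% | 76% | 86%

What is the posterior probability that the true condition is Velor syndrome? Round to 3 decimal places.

By Bayes' rule with conditional independence, the unnormalized weight for each hypothesis is prior × ∏ likelihoods:
  Braen infection: 0.13 × 0.39 × 0.81 × 0.10 × 0.28 = 0.0011499
  Silul: 0.21 × 0.21 × 0.14 × 0.65 × 0.84 = 0.003371
  Velor syndrome: 0.22 × 0.69 × 0.17 × 0.64 × 0.47 = 0.0077624
  Silal syndrome: 0.20 × 0.14 × 0.68 × 0.59 × 0.76 = 0.0085375
  Fenard fever: 0.24 × 0.69 × 0.59 × 0.29 × 0.86 = 0.024367
The unnormalized weights sum to 0.045188.
P(Velor syndrome | evidence) = 0.0077624 / 0.045188 ≈ 0.172.

0.172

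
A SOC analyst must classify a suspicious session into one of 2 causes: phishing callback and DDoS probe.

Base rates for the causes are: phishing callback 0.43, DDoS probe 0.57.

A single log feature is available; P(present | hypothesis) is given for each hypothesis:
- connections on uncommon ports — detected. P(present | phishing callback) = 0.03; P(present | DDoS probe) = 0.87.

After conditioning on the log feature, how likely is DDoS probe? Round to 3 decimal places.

0.975

For each hypothesis, the unnormalized posterior weight is prior × likelihood:
  phishing callback: 0.43 × 0.03 = 0.0129
  DDoS probe: 0.57 × 0.87 = 0.4959
Normalizing constant Z = 0.0129 + 0.4959 = 0.5088.
P(DDoS probe | evidence) = 0.4959 / 0.5088 ≈ 0.975.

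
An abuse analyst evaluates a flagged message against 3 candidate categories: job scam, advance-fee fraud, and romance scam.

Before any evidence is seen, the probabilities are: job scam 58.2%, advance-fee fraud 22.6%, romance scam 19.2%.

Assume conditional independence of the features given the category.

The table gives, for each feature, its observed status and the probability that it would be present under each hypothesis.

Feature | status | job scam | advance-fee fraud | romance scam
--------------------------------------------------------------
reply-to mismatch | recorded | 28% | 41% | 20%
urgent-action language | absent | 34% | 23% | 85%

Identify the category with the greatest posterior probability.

job scam

By Bayes' rule with conditional independence, the unnormalized weight for each hypothesis is prior × ∏ likelihoods (using 1 − P(present | H) for each absent feature):
  job scam: 0.582 × 0.28 × (1 − 0.34) = 0.10755
  advance-fee fraud: 0.226 × 0.41 × (1 − 0.23) = 0.071348
  romance scam: 0.192 × 0.20 × (1 − 0.85) = 0.00576
Marginal likelihood of the evidence = 0.18466.
P(job scam | evidence) ≈ 0.10755 / 0.18466 ≈ 0.582
P(advance-fee fraud | evidence) ≈ 0.071348 / 0.18466 ≈ 0.386
P(romance scam | evidence) ≈ 0.00576 / 0.18466 ≈ 0.031
The largest is 0.582, so job scam is most probable.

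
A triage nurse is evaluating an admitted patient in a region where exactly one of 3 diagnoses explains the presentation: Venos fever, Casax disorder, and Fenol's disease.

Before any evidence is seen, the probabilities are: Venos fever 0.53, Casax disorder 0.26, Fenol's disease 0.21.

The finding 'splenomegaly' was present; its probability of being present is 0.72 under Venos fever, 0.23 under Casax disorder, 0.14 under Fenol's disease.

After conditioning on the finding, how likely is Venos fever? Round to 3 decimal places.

0.811

For each hypothesis, the unnormalized posterior weight is prior × likelihood:
  Venos fever: 0.53 × 0.72 = 0.3816
  Casax disorder: 0.26 × 0.23 = 0.0598
  Fenol's disease: 0.21 × 0.14 = 0.0294
Marginal likelihood of the evidence = 0.4708.
P(Venos fever | evidence) = 0.3816 / 0.4708 ≈ 0.811.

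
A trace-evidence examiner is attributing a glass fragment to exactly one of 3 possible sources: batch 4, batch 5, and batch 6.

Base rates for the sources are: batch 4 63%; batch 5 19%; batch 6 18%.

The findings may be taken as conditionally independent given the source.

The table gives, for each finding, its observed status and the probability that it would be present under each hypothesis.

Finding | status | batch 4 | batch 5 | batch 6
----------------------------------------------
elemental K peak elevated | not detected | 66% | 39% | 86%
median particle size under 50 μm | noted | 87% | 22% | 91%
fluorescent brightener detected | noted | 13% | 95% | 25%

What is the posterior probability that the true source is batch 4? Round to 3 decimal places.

0.447

Multiply each prior by the joint likelihood of the evidence pattern (using 1 − P(present | H) for each absent finding):
  batch 4: 0.63 × (1 − 0.66) × 0.87 × 0.13 = 0.024226
  batch 5: 0.19 × (1 − 0.39) × 0.22 × 0.95 = 0.024223
  batch 6: 0.18 × (1 − 0.86) × 0.91 × 0.25 = 0.005733
Normalizing constant Z = 0.024226 + 0.024223 + 0.005733 = 0.054182.
P(batch 4 | evidence) = 0.024226 / 0.054182 ≈ 0.447.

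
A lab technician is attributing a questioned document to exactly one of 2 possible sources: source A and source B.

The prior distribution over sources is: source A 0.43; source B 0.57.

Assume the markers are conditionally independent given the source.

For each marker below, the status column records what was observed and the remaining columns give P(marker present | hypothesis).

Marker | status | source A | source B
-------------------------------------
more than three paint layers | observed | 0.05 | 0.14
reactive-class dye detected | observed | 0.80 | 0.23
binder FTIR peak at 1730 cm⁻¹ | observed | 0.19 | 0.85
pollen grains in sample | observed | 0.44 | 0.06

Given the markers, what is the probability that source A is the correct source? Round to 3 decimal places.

0.606

Multiply each prior by the joint likelihood of the marker pattern:
  source A: 0.43 × 0.05 × 0.80 × 0.19 × 0.44 = 0.0014379
  source B: 0.57 × 0.14 × 0.23 × 0.85 × 0.06 = 0.00093605
Normalizing constant Z = 0.0014379 + 0.00093605 = 0.002374.
P(source A | evidence) = 0.0014379 / 0.002374 ≈ 0.606.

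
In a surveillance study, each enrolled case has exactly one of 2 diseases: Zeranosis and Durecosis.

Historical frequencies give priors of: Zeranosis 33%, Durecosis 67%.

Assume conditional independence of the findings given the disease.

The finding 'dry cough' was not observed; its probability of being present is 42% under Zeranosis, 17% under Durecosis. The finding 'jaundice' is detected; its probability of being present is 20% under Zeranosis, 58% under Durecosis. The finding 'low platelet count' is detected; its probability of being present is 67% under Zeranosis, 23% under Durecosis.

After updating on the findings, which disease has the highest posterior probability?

Durecosis

By Bayes' rule with conditional independence, the unnormalized weight for each hypothesis is prior × ∏ likelihoods (using 1 − P(present | H) for each absent finding):
  Zeranosis: 0.33 × (1 − 0.42) × 0.20 × 0.67 = 0.025648
  Durecosis: 0.67 × (1 − 0.17) × 0.58 × 0.23 = 0.074184
Marginal likelihood of the evidence = 0.099831.
P(Zeranosis | evidence) ≈ 0.025648 / 0.099831 ≈ 0.257
P(Durecosis | evidence) ≈ 0.074184 / 0.099831 ≈ 0.743
The largest is 0.743, so Durecosis is most probable.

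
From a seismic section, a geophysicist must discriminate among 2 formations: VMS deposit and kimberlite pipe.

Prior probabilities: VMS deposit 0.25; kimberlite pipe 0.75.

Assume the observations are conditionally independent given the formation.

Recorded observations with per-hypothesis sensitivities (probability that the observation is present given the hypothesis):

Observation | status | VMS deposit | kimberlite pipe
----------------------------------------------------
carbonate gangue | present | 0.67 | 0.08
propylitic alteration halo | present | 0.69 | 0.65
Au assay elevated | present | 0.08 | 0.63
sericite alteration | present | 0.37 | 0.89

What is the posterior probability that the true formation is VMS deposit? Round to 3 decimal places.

Multiply each prior by the joint likelihood of the evidence pattern:
  VMS deposit: 0.25 × 0.67 × 0.69 × 0.08 × 0.37 = 0.003421
  kimberlite pipe: 0.75 × 0.08 × 0.65 × 0.63 × 0.89 = 0.021867
The unnormalized weights sum to 0.025288.
P(VMS deposit | evidence) = 0.003421 / 0.025288 ≈ 0.135.

0.135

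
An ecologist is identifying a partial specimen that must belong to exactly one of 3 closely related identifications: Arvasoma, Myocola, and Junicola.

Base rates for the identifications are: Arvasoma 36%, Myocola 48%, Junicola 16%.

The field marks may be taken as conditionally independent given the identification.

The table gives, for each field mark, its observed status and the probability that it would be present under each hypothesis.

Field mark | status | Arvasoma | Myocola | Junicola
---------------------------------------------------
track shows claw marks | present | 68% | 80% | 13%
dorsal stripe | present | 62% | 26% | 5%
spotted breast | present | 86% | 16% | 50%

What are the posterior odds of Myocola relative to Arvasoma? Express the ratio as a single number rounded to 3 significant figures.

Unnormalized posterior weight (prior times the field mark likelihoods) for each of the two hypotheses:
  Myocola: 0.48 × 0.80 × 0.26 × 0.16 = 0.015974
  Arvasoma: 0.36 × 0.68 × 0.62 × 0.86 = 0.13053
Posterior odds = 0.015974 / 0.13053 ≈ 0.122.

0.122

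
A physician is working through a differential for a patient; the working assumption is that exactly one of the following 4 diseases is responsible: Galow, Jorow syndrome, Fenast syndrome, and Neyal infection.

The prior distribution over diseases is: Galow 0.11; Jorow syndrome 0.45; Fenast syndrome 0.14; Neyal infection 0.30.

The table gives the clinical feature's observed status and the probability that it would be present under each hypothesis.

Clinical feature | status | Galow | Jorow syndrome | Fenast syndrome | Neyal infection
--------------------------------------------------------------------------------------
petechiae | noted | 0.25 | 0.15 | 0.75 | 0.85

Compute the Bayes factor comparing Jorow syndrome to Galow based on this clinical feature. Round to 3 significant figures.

The Bayes factor is the ratio of the two likelihoods.
  Jorow syndrome: 0.15
  Galow: 0.25
Bayes factor = 0.15 / 0.25 ≈ 0.600

0.600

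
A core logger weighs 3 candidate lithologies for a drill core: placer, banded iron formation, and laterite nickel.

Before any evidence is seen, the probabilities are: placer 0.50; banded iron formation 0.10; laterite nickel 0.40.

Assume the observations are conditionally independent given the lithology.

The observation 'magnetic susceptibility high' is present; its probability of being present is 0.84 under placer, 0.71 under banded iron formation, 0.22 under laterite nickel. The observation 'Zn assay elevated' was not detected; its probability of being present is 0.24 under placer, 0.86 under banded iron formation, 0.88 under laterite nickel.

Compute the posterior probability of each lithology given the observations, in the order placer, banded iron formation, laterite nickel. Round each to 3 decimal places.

0.940, 0.029, 0.031

By Bayes' rule with conditional independence, the unnormalized weight for each hypothesis is prior × ∏ likelihoods (using 1 − P(present | H) for each absent observation):
  placer: 0.50 × 0.84 × (1 − 0.24) = 0.3192
  banded iron formation: 0.10 × 0.71 × (1 − 0.86) = 0.00994
  laterite nickel: 0.40 × 0.22 × (1 − 0.88) = 0.01056
Marginal likelihood of the evidence = 0.3397.
P(placer | evidence) = 0.3192 / 0.3397 ≈ 0.940
P(banded iron formation | evidence) = 0.00994 / 0.3397 ≈ 0.029
P(laterite nickel | evidence) = 0.01056 / 0.3397 ≈ 0.031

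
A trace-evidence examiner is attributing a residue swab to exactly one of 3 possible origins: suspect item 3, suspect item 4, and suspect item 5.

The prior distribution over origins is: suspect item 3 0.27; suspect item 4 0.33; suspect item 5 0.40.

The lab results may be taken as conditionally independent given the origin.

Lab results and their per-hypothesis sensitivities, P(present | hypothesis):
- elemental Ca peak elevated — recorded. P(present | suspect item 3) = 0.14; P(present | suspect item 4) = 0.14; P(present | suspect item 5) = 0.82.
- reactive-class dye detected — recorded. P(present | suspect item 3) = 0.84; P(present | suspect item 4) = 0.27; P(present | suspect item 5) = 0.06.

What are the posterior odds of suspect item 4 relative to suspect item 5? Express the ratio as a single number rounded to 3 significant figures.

0.634

Unnormalized posterior weight (prior times the lab result likelihoods) for each of the two hypotheses:
  suspect item 4: 0.33 × 0.14 × 0.27 = 0.012474
  suspect item 5: 0.40 × 0.82 × 0.06 = 0.01968
Odds(suspect item 4 : suspect item 5) = 0.012474 / 0.01968 ≈ 0.634.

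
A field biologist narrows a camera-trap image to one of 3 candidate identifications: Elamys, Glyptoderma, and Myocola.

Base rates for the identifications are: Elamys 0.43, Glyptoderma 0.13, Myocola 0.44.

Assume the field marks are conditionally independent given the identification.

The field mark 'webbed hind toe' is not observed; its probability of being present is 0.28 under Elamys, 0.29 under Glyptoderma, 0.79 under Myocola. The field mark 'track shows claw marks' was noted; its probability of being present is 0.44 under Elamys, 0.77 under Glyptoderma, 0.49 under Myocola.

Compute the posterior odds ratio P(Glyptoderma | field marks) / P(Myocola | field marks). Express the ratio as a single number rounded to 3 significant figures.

The normalizing constant cancels in an odds ratio, so compute prior × likelihood for the two hypotheses only (using 1 − P(present | H) for each absent field mark):
  Glyptoderma: 0.13 × (1 − 0.29) × 0.77 = 0.071071
  Myocola: 0.44 × (1 − 0.79) × 0.49 = 0.045276
Posterior odds = 0.071071 / 0.045276 ≈ 1.57.

1.57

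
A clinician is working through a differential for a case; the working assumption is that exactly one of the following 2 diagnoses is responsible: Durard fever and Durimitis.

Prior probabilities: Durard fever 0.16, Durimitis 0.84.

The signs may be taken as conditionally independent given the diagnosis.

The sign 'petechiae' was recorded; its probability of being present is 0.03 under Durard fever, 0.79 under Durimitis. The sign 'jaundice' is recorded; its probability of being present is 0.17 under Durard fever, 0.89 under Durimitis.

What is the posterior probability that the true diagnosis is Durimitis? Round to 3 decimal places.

0.999

Multiply each prior by the joint likelihood of the sign pattern:
  Durard fever: 0.16 × 0.03 × 0.17 = 0.000816
  Durimitis: 0.84 × 0.79 × 0.89 = 0.5906
Normalizing constant Z = 0.000816 + 0.5906 = 0.59142.
P(Durimitis | evidence) = 0.5906 / 0.59142 ≈ 0.999.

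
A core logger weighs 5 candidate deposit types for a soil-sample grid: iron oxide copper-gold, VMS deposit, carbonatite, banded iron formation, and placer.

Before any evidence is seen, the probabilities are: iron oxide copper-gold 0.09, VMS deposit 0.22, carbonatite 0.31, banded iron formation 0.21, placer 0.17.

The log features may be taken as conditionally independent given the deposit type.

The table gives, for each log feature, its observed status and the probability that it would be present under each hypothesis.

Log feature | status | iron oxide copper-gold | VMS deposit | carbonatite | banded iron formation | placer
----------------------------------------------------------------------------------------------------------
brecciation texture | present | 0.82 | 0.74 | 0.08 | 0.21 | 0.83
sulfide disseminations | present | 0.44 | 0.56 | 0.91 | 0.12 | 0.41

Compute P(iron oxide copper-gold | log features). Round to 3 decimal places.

By Bayes' rule with conditional independence, the unnormalized weight for each hypothesis is prior × ∏ likelihoods:
  iron oxide copper-gold: 0.09 × 0.82 × 0.44 = 0.032472
  VMS deposit: 0.22 × 0.74 × 0.56 = 0.091168
  carbonatite: 0.31 × 0.08 × 0.91 = 0.022568
  banded iron formation: 0.21 × 0.21 × 0.12 = 0.005292
  placer: 0.17 × 0.83 × 0.41 = 0.057851
The unnormalized weights sum to 0.20935.
P(iron oxide copper-gold | evidence) = 0.032472 / 0.20935 ≈ 0.155.

0.155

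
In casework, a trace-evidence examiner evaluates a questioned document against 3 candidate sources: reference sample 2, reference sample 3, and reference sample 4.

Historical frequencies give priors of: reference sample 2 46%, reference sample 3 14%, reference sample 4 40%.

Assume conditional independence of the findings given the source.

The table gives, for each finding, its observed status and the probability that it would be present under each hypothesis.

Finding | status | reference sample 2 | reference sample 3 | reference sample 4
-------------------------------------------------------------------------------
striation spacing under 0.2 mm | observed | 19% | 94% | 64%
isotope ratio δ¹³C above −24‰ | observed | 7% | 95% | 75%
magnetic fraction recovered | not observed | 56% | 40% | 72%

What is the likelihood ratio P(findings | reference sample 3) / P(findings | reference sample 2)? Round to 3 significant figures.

Take the product of per-finding likelihoods under each hypothesis (using 1 − P(present | H) for each absent finding), then divide.
  reference sample 3: 0.94 × 0.95 × (1 − 0.40) = 0.5358
  reference sample 2: 0.19 × 0.07 × (1 − 0.56) = 0.005852
Bayes factor = 0.5358 / 0.005852 ≈ 91.6

91.6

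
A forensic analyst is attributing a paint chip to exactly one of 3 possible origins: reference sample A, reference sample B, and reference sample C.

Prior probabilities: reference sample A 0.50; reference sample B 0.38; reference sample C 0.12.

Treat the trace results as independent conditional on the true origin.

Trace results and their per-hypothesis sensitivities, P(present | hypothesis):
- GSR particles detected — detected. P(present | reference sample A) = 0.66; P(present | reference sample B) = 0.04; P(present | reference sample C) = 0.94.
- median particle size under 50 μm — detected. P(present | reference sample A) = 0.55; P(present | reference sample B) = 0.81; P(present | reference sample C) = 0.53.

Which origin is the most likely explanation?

reference sample A

Multiply each prior by the joint likelihood of the trace result pattern:
  reference sample A: 0.50 × 0.66 × 0.55 = 0.1815
  reference sample B: 0.38 × 0.04 × 0.81 = 0.012312
  reference sample C: 0.12 × 0.94 × 0.53 = 0.059784
Marginal likelihood of the evidence = 0.2536.
P(reference sample A | evidence) ≈ 0.1815 / 0.2536 ≈ 0.716
P(reference sample B | evidence) ≈ 0.012312 / 0.2536 ≈ 0.049
P(reference sample C | evidence) ≈ 0.059784 / 0.2536 ≈ 0.236
The largest is 0.716, so reference sample A is most probable.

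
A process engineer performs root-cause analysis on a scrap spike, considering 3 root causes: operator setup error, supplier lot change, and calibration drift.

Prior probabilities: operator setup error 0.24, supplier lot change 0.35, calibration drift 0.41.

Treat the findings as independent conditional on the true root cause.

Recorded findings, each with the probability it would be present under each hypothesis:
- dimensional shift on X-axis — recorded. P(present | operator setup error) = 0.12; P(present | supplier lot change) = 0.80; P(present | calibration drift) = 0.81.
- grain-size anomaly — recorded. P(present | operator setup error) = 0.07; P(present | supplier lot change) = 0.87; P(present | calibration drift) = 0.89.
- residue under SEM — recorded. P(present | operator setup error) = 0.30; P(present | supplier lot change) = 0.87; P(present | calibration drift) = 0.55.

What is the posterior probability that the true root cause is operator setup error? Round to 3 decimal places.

0.002

Multiply each prior by the joint likelihood of the evidence pattern:
  operator setup error: 0.24 × 0.12 × 0.07 × 0.30 = 0.0006048
  supplier lot change: 0.35 × 0.80 × 0.87 × 0.87 = 0.21193
  calibration drift: 0.41 × 0.81 × 0.89 × 0.55 = 0.16256
Marginal likelihood of the evidence = 0.3751.
P(operator setup error | evidence) = 0.0006048 / 0.3751 ≈ 0.002.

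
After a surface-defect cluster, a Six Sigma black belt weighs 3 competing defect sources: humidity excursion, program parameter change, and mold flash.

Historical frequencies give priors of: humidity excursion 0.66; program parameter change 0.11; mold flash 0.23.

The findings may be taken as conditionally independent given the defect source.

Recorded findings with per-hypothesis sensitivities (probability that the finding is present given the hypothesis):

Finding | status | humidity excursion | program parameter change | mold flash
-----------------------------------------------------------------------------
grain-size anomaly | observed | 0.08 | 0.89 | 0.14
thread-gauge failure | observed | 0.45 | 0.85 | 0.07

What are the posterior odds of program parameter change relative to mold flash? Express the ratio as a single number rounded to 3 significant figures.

Unnormalized posterior weight (prior times the finding likelihoods) for each of the two hypotheses:
  program parameter change: 0.11 × 0.89 × 0.85 = 0.083215
  mold flash: 0.23 × 0.14 × 0.07 = 0.002254
Odds(program parameter change : mold flash) = 0.083215 / 0.002254 ≈ 36.9.

36.9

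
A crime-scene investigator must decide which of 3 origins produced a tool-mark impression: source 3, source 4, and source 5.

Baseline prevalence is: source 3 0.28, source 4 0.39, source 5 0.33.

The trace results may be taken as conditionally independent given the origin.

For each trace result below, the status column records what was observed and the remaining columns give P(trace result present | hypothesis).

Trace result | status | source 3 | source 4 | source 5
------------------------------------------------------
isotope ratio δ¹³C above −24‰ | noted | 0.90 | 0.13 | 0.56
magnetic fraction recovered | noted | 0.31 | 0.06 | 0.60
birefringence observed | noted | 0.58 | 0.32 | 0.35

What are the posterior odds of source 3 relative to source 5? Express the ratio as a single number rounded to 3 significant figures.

Posterior odds equal prior odds times the likelihood ratio; only the two competing hypotheses matter.
  source 3: 0.28 × 0.90 × 0.31 × 0.58 = 0.04531
  source 5: 0.33 × 0.56 × 0.60 × 0.35 = 0.038808
Odds(source 3 : source 5) = 0.04531 / 0.038808 ≈ 1.17.

1.17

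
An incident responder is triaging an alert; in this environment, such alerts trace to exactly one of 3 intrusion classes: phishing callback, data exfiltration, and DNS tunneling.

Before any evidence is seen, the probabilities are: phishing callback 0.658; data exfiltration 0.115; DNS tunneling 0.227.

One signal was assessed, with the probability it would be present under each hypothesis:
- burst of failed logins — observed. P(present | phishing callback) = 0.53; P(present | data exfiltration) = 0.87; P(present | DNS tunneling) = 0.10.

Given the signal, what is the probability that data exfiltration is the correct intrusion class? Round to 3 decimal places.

0.212

By Bayes' rule, the unnormalized weight for each hypothesis is prior × likelihood:
  phishing callback: 0.658 × 0.53 = 0.34874
  data exfiltration: 0.115 × 0.87 = 0.10005
  DNS tunneling: 0.227 × 0.10 = 0.0227
Marginal likelihood of the evidence = 0.47149.
P(data exfiltration | evidence) = 0.10005 / 0.47149 ≈ 0.212.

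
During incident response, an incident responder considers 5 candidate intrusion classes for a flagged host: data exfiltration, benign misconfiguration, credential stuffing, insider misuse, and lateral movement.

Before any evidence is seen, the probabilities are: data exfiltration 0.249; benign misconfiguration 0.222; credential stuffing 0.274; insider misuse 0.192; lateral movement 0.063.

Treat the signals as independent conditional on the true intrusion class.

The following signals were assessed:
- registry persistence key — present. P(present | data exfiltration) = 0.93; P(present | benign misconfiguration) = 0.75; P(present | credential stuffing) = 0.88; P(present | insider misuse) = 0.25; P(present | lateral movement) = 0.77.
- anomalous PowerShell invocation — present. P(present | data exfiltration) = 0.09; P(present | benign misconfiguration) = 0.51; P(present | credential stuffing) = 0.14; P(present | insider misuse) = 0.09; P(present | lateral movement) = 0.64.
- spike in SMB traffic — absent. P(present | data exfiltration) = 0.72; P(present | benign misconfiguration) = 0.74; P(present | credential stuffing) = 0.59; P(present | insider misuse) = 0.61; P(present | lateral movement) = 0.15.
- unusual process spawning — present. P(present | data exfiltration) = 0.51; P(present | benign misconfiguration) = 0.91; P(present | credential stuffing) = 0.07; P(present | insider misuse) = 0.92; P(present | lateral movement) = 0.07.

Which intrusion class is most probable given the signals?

benign misconfiguration

Multiply each prior by the joint likelihood of the signal pattern (using 1 − P(present | H) for each absent signal):
  data exfiltration: 0.249 × 0.93 × 0.09 × (1 − 0.72) × 0.51 = 0.0029761
  benign misconfiguration: 0.222 × 0.75 × 0.51 × (1 − 0.74) × 0.91 = 0.020091
  credential stuffing: 0.274 × 0.88 × 0.14 × (1 − 0.59) × 0.07 = 0.00096882
  insider misuse: 0.192 × 0.25 × 0.09 × (1 − 0.61) × 0.92 = 0.00155
  lateral movement: 0.063 × 0.77 × 0.64 × (1 − 0.15) × 0.07 = 0.0018473
Normalizing constant Z = 0.0029761 + 0.020091 + 0.00096882 + 0.00155 + 0.0018473 = 0.027433.
P(data exfiltration | evidence) ≈ 0.0029761 / 0.027433 ≈ 0.108
P(benign misconfiguration | evidence) ≈ 0.020091 / 0.027433 ≈ 0.732
P(credential stuffing | evidence) ≈ 0.00096882 / 0.027433 ≈ 0.035
P(insider misuse | evidence) ≈ 0.00155 / 0.027433 ≈ 0.057
P(lateral movement | evidence) ≈ 0.0018473 / 0.027433 ≈ 0.067
The largest is 0.732, so benign misconfiguration is most probable.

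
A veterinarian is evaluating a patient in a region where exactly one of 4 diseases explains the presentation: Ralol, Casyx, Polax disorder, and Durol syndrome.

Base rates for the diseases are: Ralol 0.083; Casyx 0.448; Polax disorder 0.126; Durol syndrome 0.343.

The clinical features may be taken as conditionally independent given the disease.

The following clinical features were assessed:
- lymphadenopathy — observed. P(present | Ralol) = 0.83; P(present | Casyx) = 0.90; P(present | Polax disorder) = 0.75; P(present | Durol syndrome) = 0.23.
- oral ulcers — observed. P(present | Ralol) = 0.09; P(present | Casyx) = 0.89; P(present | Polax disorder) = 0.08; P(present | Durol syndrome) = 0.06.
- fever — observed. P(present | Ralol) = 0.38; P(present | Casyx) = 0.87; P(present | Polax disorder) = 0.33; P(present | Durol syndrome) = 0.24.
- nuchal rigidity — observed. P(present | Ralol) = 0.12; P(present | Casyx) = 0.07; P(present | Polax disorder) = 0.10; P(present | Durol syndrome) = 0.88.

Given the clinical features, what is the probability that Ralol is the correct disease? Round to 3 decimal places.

0.012

For each hypothesis, the unnormalized posterior weight is prior × product of the clinical feature likelihoods:
  Ralol: 0.083 × 0.83 × 0.09 × 0.38 × 0.12 = 0.00028272
  Casyx: 0.448 × 0.90 × 0.89 × 0.87 × 0.07 = 0.021854
  Polax disorder: 0.126 × 0.75 × 0.08 × 0.33 × 0.10 = 0.00024948
  Durol syndrome: 0.343 × 0.23 × 0.06 × 0.24 × 0.88 = 0.00099969
Normalizing constant Z = 0.00028272 + 0.021854 + 0.00024948 + 0.00099969 = 0.023386.
P(Ralol | evidence) = 0.00028272 / 0.023386 ≈ 0.012.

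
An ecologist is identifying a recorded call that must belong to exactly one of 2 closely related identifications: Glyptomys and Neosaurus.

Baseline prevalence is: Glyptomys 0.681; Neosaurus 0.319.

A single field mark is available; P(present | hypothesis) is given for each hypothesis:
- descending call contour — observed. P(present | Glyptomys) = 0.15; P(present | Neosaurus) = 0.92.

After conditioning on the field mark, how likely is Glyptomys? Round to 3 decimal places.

By Bayes' rule, the unnormalized weight for each hypothesis is prior × likelihood:
  Glyptomys: 0.681 × 0.15 = 0.10215
  Neosaurus: 0.319 × 0.92 = 0.29348
Normalizing constant Z = 0.10215 + 0.29348 = 0.39563.
P(Glyptomys | evidence) = 0.10215 / 0.39563 ≈ 0.258.

0.258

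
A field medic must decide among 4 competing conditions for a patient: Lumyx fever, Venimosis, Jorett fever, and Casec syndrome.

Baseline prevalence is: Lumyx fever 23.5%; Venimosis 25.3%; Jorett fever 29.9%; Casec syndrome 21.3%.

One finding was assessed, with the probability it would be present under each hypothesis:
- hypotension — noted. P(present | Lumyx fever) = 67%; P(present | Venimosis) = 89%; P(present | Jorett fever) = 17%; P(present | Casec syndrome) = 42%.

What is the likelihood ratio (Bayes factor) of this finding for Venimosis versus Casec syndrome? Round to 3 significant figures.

Likelihood of this finding under each hypothesis:
  Venimosis: 0.89
  Casec syndrome: 0.42
Bayes factor = 0.89 / 0.42 ≈ 2.12

2.12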